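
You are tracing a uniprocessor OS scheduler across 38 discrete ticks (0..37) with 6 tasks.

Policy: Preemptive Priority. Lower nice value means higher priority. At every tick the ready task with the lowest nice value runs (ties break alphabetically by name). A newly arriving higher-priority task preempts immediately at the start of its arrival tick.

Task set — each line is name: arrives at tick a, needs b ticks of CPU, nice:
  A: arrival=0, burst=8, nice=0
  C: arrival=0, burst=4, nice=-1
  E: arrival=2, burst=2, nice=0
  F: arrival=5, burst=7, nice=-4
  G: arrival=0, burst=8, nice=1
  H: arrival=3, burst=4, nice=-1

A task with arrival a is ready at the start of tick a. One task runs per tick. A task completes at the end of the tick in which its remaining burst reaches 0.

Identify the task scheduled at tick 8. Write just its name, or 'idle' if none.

t=0: ready={A,C,G} → run C
t=1: ready={A,C,G} → run C
t=2: ready={A,C,E,G} → run C
t=3: ready={A,C,E,G,H} → run C
t=4: ready={A,E,G,H} → run H
t=5: ready={A,E,F,G,H} → run F
t=6: ready={A,E,F,G,H} → run F
t=7: ready={A,E,F,G,H} → run F
t=8: ready={A,E,F,G,H} → run F
t=9: ready={A,E,F,G,H} → run F
t=10: ready={A,E,F,G,H} → run F
t=11: ready={A,E,F,G,H} → run F
t=12: ready={A,E,G,H} → run H
t=13: ready={A,E,G,H} → run H
t=14: ready={A,E,G,H} → run H
t=15: ready={A,E,G} → run A
t=16: ready={A,E,G} → run A
t=17: ready={A,E,G} → run A
t=18: ready={A,E,G} → run A
t=19: ready={A,E,G} → run A
t=20: ready={A,E,G} → run A
t=21: ready={A,E,G} → run A
t=22: ready={A,E,G} → run A
t=23: ready={E,G} → run E
t=24: ready={E,G} → run E
t=25: ready={G} → run G
t=26: ready={G} → run G
t=27: ready={G} → run G
t=28: ready={G} → run G
t=29: ready={G} → run G
t=30: ready={G} → run G
t=31: ready={G} → run G
t=32: ready={G} → run G
t=33: (idle)
t=34: (idle)
t=35: (idle)
t=36: (idle)
t=37: (idle)

running at tick 8 = F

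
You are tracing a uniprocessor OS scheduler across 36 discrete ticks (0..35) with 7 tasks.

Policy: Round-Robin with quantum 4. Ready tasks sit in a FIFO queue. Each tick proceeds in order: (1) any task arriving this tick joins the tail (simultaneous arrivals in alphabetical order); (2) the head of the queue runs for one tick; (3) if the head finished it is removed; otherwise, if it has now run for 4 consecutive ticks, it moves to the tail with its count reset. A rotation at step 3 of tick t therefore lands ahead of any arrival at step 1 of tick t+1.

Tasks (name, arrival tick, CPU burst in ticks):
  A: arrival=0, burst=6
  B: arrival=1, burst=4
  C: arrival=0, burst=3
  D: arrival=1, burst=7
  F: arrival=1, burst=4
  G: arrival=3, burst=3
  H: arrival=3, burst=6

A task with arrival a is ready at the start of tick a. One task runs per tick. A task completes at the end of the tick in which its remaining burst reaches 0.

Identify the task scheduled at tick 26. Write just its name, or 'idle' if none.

running at tick 26 = A

t=0: queue=[A,C] q_used=0 → run A
t=1: queue=[A,C,B,D,F] q_used=1 → run A
t=2: queue=[A,C,B,D,F] q_used=2 → run A
t=3: queue=[A,C,B,D,F,G,H] q_used=3 → run A
t=4: queue=[C,B,D,F,G,H,A] q_used=0 → run C
t=5: queue=[C,B,D,F,G,H,A] q_used=1 → run C
t=6: queue=[C,B,D,F,G,H,A] q_used=2 → run C
t=7: queue=[B,D,F,G,H,A] q_used=0 → run B
t=8: queue=[B,D,F,G,H,A] q_used=1 → run B
t=9: queue=[B,D,F,G,H,A] q_used=2 → run B
t=10: queue=[B,D,F,G,H,A] q_used=3 → run B
t=11: queue=[D,F,G,H,A] q_used=0 → run D
t=12: queue=[D,F,G,H,A] q_used=1 → run D
t=13: queue=[D,F,G,H,A] q_used=2 → run D
t=14: queue=[D,F,G,H,A] q_used=3 → run D
t=15: queue=[F,G,H,A,D] q_used=0 → run F
t=16: queue=[F,G,H,A,D] q_used=1 → run F
t=17: queue=[F,G,H,A,D] q_used=2 → run F
t=18: queue=[F,G,H,A,D] q_used=3 → run F
t=19: queue=[G,H,A,D] q_used=0 → run G
t=20: queue=[G,H,A,D] q_used=1 → run G
t=21: queue=[G,H,A,D] q_used=2 → run G
t=22: queue=[H,A,D] q_used=0 → run H
t=23: queue=[H,A,D] q_used=1 → run H
t=24: queue=[H,A,D] q_used=2 → run H
t=25: queue=[H,A,D] q_used=3 → run H
t=26: queue=[A,D,H] q_used=0 → run A
t=27: queue=[A,D,H] q_used=1 → run A
t=28: queue=[D,H] q_used=0 → run D
t=29: queue=[D,H] q_used=1 → run D
t=30: queue=[D,H] q_used=2 → run D
t=31: queue=[H] q_used=0 → run H
t=32: queue=[H] q_used=1 → run H
t=33: (idle)
t=34: (idle)
t=35: (idle)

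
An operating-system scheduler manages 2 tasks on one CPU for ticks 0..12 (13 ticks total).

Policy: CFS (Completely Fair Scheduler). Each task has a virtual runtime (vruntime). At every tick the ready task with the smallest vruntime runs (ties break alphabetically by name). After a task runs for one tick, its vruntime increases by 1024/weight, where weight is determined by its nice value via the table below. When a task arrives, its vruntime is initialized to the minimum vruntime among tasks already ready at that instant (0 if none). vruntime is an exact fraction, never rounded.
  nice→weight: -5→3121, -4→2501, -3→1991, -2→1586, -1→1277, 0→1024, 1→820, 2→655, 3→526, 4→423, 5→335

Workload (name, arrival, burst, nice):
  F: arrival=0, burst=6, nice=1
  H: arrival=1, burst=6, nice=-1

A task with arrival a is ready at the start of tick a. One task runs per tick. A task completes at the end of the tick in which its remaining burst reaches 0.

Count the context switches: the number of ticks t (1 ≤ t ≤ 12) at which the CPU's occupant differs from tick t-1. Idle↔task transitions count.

t=0: vr[F=0] → run F
t=1: vr[F=256/205 H=256/205] → run F
t=2: vr[F=512/205 H=256/205] → run H
t=3: vr[F=512/205 H=536832/261785] → run H
t=4: vr[F=512/205 H=746752/261785] → run F
t=5: vr[F=768/205 H=746752/261785] → run H
t=6: vr[F=768/205 H=956672/261785] → run H
t=7: vr[F=768/205 H=1166592/261785] → run F
t=8: vr[F=1024/205 H=1166592/261785] → run H
t=9: vr[F=1024/205 H=1376512/261785] → run F
t=10: vr[F=256/41 H=1376512/261785] → run H
t=11: vr[F=256/41] → run F
t=12: (idle)

context switches = 9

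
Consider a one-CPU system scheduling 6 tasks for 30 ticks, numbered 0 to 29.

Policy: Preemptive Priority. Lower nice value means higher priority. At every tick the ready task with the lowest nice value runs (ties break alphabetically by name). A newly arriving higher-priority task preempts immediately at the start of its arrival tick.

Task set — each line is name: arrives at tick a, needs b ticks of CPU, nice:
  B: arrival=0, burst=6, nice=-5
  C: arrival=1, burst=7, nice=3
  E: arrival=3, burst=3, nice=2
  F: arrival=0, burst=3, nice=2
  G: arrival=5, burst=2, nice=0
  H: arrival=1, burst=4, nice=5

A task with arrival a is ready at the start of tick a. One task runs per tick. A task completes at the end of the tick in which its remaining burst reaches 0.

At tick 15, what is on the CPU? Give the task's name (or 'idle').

running at tick 15 = C

t=0: ready={B,F} → run B
t=1: ready={B,C,F,H} → run B
t=2: ready={B,C,F,H} → run B
t=3: ready={B,C,E,F,H} → run B
t=4: ready={B,C,E,F,H} → run B
t=5: ready={B,C,E,F,G,H} → run B
t=6: ready={C,E,F,G,H} → run G
t=7: ready={C,E,F,G,H} → run G
t=8: ready={C,E,F,H} → run E
t=9: ready={C,E,F,H} → run E
t=10: ready={C,E,F,H} → run E
t=11: ready={C,F,H} → run F
t=12: ready={C,F,H} → run F
t=13: ready={C,F,H} → run F
t=14: ready={C,H} → run C
t=15: ready={C,H} → run C
t=16: ready={C,H} → run C
t=17: ready={C,H} → run C
t=18: ready={C,H} → run C
t=19: ready={C,H} → run C
t=20: ready={C,H} → run C
t=21: ready={H} → run H
t=22: ready={H} → run H
t=23: ready={H} → run H
t=24: ready={H} → run H
t=25: (idle)
t=26: (idle)
t=27: (idle)
t=28: (idle)
t=29: (idle)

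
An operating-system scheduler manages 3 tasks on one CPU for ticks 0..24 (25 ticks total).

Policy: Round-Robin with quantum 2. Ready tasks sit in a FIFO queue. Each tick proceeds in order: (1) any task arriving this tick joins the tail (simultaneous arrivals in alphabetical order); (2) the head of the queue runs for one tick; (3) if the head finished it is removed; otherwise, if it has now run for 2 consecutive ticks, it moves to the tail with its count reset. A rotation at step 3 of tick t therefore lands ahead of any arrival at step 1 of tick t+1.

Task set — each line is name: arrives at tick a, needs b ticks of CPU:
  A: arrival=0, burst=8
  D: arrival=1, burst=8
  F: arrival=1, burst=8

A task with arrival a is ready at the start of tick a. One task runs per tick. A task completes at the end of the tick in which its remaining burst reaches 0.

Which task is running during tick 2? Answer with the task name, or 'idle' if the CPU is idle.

t=0: queue=[A] q_used=0 → run A
t=1: queue=[A,D,F] q_used=1 → run A
t=2: queue=[D,F,A] q_used=0 → run D
t=3: queue=[D,F,A] q_used=1 → run D
t=4: queue=[F,A,D] q_used=0 → run F
t=5: queue=[F,A,D] q_used=1 → run F
t=6: queue=[A,D,F] q_used=0 → run A
t=7: queue=[A,D,F] q_used=1 → run A
t=8: queue=[D,F,A] q_used=0 → run D
t=9: queue=[D,F,A] q_used=1 → run D
t=10: queue=[F,A,D] q_used=0 → run F
t=11: queue=[F,A,D] q_used=1 → run F
t=12: queue=[A,D,F] q_used=0 → run A
t=13: queue=[A,D,F] q_used=1 → run A
t=14: queue=[D,F,A] q_used=0 → run D
t=15: queue=[D,F,A] q_used=1 → run D
t=16: queue=[F,A,D] q_used=0 → run F
t=17: queue=[F,A,D] q_used=1 → run F
t=18: queue=[A,D,F] q_used=0 → run A
t=19: queue=[A,D,F] q_used=1 → run A
t=20: queue=[D,F] q_used=0 → run D
t=21: queue=[D,F] q_used=1 → run D
t=22: queue=[F] q_used=0 → run F
t=23: queue=[F] q_used=1 → run F
t=24: (idle)

running at tick 2 = D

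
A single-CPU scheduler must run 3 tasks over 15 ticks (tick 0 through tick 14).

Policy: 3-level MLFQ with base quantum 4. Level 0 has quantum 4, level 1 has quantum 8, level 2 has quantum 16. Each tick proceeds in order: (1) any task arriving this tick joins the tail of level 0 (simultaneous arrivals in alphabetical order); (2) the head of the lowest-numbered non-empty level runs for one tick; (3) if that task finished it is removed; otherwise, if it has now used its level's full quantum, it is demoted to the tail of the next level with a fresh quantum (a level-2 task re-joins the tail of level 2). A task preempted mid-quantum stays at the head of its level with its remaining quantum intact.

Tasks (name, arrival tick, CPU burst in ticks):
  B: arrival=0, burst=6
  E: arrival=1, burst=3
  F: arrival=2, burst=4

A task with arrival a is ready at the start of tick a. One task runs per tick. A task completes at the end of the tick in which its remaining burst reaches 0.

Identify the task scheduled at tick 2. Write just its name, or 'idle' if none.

running at tick 2 = B

t=0: L0/L1/L2 = B/-/- → run B
t=1: L0/L1/L2 = BE/-/- → run B
t=2: L0/L1/L2 = BEF/-/- → run B
t=3: L0/L1/L2 = BEF/-/- → run B
t=4: L0/L1/L2 = EF/B/- → run E
t=5: L0/L1/L2 = EF/B/- → run E
t=6: L0/L1/L2 = EF/B/- → run E
t=7: L0/L1/L2 = F/B/- → run F
t=8: L0/L1/L2 = F/B/- → run F
t=9: L0/L1/L2 = F/B/- → run F
t=10: L0/L1/L2 = F/B/- → run F
t=11: L0/L1/L2 = -/B/- → run B
t=12: L0/L1/L2 = -/B/- → run B
t=13: (idle)
t=14: (idle)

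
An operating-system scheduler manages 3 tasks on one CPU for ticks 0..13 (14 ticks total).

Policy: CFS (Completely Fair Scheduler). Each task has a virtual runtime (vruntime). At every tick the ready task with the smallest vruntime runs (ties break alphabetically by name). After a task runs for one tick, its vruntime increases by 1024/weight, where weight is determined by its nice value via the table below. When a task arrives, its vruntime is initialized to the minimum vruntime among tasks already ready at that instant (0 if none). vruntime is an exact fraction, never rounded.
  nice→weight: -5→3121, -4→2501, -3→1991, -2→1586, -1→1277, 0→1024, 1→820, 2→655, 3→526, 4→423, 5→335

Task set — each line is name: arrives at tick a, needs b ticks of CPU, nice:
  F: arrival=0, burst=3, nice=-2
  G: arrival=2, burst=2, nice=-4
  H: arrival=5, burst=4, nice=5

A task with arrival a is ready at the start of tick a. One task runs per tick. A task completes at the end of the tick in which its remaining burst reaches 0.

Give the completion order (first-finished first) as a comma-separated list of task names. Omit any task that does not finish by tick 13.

t=0: vr[F=0] → run F
t=1: vr[F=512/793] → run F
t=2: vr[F=1024/793 G=1024/793] → run F
t=3: vr[G=1024/793] → run G
t=4: vr[G=55296/32513] → run G
t=5: vr[H=0] → run H
t=6: vr[H=1024/335] → run H
t=7: vr[H=2048/335] → run H
t=8: vr[H=3072/335] → run H
t=9: (idle)
t=10: (idle)
t=11: (idle)
t=12: (idle)
t=13: (idle)

completion order = F, G, H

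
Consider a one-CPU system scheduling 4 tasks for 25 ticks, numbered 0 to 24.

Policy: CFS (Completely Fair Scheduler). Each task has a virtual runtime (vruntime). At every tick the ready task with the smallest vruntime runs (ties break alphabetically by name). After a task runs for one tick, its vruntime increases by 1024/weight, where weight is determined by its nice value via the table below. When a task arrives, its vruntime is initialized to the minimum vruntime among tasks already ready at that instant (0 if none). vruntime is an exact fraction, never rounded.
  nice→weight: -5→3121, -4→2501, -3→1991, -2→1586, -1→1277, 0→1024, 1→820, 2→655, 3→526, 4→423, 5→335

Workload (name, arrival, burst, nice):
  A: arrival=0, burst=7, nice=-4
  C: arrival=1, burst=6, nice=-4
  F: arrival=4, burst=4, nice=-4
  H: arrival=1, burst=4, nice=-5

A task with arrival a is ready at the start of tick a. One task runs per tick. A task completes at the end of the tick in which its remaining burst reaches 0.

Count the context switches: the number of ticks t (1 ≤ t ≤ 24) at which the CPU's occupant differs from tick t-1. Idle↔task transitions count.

context switches = 20

t=0: vr[A=0] → run A
t=1: vr[A=1024/2501 C=1024/2501 H=1024/2501] → run A
t=2: vr[A=2048/2501 C=1024/2501 H=1024/2501] → run C
t=3: vr[A=2048/2501 C=2048/2501 H=1024/2501] → run H
t=4: vr[A=2048/2501 C=2048/2501 F=5756928/7805621 H=5756928/7805621] → run F
t=5: vr[A=2048/2501 C=2048/2501 F=8952832/7805621 H=5756928/7805621] → run H
t=6: vr[A=2048/2501 C=2048/2501 F=8952832/7805621 H=8317952/7805621] → run A
t=7: vr[A=3072/2501 C=2048/2501 F=8952832/7805621 H=8317952/7805621] → run C
t=8: vr[A=3072/2501 C=3072/2501 F=8952832/7805621 H=8317952/7805621] → run H
t=9: vr[A=3072/2501 C=3072/2501 F=8952832/7805621 H=10878976/7805621] → run F
t=10: vr[A=3072/2501 C=3072/2501 F=12148736/7805621 H=10878976/7805621] → run A
t=11: vr[A=4096/2501 C=3072/2501 F=12148736/7805621 H=10878976/7805621] → run C
t=12: vr[A=4096/2501 C=4096/2501 F=12148736/7805621 H=10878976/7805621] → run H
t=13: vr[A=4096/2501 C=4096/2501 F=12148736/7805621] → run F
t=14: vr[A=4096/2501 C=4096/2501 F=15344640/7805621] → run A
t=15: vr[A=5120/2501 C=4096/2501 F=15344640/7805621] → run C
t=16: vr[A=5120/2501 C=5120/2501 F=15344640/7805621] → run F
t=17: vr[A=5120/2501 C=5120/2501] → run A
t=18: vr[A=6144/2501 C=5120/2501] → run C
t=19: vr[A=6144/2501 C=6144/2501] → run A
t=20: vr[C=6144/2501] → run C
t=21: (idle)
t=22: (idle)
t=23: (idle)
t=24: (idle)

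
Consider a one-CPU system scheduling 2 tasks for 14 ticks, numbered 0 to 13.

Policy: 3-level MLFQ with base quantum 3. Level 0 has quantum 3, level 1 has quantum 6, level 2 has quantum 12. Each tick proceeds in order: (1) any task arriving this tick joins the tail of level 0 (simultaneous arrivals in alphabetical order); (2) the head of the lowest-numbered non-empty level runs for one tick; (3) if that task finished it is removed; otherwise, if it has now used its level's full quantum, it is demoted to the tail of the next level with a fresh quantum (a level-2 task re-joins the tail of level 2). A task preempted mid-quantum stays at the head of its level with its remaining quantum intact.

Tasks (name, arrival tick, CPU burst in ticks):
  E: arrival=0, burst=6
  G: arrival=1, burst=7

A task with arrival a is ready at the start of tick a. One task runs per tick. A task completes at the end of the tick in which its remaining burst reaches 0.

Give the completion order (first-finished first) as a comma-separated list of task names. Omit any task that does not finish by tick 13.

t=0: L0/L1/L2 = E/-/- → run E
t=1: L0/L1/L2 = EG/-/- → run E
t=2: L0/L1/L2 = EG/-/- → run E
t=3: L0/L1/L2 = G/E/- → run G
t=4: L0/L1/L2 = G/E/- → run G
t=5: L0/L1/L2 = G/E/- → run G
t=6: L0/L1/L2 = -/EG/- → run E
t=7: L0/L1/L2 = -/EG/- → run E
t=8: L0/L1/L2 = -/EG/- → run E
t=9: L0/L1/L2 = -/G/- → run G
t=10: L0/L1/L2 = -/G/- → run G
t=11: L0/L1/L2 = -/G/- → run G
t=12: L0/L1/L2 = -/G/- → run G
t=13: (idle)

completion order = E, G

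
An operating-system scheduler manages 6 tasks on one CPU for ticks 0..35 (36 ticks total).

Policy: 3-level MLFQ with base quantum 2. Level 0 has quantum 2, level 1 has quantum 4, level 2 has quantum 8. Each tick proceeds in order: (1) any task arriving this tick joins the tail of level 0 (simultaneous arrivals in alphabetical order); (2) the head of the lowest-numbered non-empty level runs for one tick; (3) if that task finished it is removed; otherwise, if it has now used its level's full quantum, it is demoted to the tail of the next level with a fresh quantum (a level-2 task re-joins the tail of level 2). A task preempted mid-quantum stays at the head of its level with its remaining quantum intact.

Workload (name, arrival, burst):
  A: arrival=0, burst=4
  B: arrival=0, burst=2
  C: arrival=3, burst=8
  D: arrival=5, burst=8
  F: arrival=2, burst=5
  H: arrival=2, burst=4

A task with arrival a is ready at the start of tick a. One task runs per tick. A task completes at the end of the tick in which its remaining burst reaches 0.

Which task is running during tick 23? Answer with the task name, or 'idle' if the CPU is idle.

running at tick 23 = D

t=0: L0/L1/L2 = AB/-/- → run A
t=1: L0/L1/L2 = AB/-/- → run A
t=2: L0/L1/L2 = BFH/A/- → run B
t=3: L0/L1/L2 = BFHC/A/- → run B
t=4: L0/L1/L2 = FHC/A/- → run F
t=5: L0/L1/L2 = FHCD/A/- → run F
t=6: L0/L1/L2 = HCD/AF/- → run H
t=7: L0/L1/L2 = HCD/AF/- → run H
t=8: L0/L1/L2 = CD/AFH/- → run C
t=9: L0/L1/L2 = CD/AFH/- → run C
t=10: L0/L1/L2 = D/AFHC/- → run D
t=11: L0/L1/L2 = D/AFHC/- → run D
t=12: L0/L1/L2 = -/AFHCD/- → run A
t=13: L0/L1/L2 = -/AFHCD/- → run A
t=14: L0/L1/L2 = -/FHCD/- → run F
t=15: L0/L1/L2 = -/FHCD/- → run F
t=16: L0/L1/L2 = -/FHCD/- → run F
t=17: L0/L1/L2 = -/HCD/- → run H
t=18: L0/L1/L2 = -/HCD/- → run H
t=19: L0/L1/L2 = -/CD/- → run C
t=20: L0/L1/L2 = -/CD/- → run C
t=21: L0/L1/L2 = -/CD/- → run C
t=22: L0/L1/L2 = -/CD/- → run C
t=23: L0/L1/L2 = -/D/C → run D
t=24: L0/L1/L2 = -/D/C → run D
t=25: L0/L1/L2 = -/D/C → run D
t=26: L0/L1/L2 = -/D/C → run D
t=27: L0/L1/L2 = -/-/CD → run C
t=28: L0/L1/L2 = -/-/CD → run C
t=29: L0/L1/L2 = -/-/D → run D
t=30: L0/L1/L2 = -/-/D → run D
t=31: (idle)
t=32: (idle)
t=33: (idle)
t=34: (idle)
t=35: (idle)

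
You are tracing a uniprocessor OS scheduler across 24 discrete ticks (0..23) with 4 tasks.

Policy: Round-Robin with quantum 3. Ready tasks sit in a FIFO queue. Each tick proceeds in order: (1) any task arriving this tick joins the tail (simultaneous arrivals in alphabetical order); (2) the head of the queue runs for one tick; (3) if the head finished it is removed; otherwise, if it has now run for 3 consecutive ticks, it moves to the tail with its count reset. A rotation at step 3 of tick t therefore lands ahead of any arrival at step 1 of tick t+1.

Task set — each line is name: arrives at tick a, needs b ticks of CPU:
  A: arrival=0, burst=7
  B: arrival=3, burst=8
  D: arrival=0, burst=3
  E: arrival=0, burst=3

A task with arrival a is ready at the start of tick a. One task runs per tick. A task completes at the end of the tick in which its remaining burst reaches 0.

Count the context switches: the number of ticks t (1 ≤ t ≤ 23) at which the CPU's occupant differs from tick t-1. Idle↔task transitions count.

t=0: queue=[A,D,E] q_used=0 → run A
t=1: queue=[A,D,E] q_used=1 → run A
t=2: queue=[A,D,E] q_used=2 → run A
t=3: queue=[D,E,A,B] q_used=0 → run D
t=4: queue=[D,E,A,B] q_used=1 → run D
t=5: queue=[D,E,A,B] q_used=2 → run D
t=6: queue=[E,A,B] q_used=0 → run E
t=7: queue=[E,A,B] q_used=1 → run E
t=8: queue=[E,A,B] q_used=2 → run E
t=9: queue=[A,B] q_used=0 → run A
t=10: queue=[A,B] q_used=1 → run A
t=11: queue=[A,B] q_used=2 → run A
t=12: queue=[B,A] q_used=0 → run B
t=13: queue=[B,A] q_used=1 → run B
t=14: queue=[B,A] q_used=2 → run B
t=15: queue=[A,B] q_used=0 → run A
t=16: queue=[B] q_used=0 → run B
t=17: queue=[B] q_used=1 → run B
t=18: queue=[B] q_used=2 → run B
t=19: queue=[B] q_used=0 → run B
t=20: queue=[B] q_used=1 → run B
t=21: (idle)
t=22: (idle)
t=23: (idle)

context switches = 7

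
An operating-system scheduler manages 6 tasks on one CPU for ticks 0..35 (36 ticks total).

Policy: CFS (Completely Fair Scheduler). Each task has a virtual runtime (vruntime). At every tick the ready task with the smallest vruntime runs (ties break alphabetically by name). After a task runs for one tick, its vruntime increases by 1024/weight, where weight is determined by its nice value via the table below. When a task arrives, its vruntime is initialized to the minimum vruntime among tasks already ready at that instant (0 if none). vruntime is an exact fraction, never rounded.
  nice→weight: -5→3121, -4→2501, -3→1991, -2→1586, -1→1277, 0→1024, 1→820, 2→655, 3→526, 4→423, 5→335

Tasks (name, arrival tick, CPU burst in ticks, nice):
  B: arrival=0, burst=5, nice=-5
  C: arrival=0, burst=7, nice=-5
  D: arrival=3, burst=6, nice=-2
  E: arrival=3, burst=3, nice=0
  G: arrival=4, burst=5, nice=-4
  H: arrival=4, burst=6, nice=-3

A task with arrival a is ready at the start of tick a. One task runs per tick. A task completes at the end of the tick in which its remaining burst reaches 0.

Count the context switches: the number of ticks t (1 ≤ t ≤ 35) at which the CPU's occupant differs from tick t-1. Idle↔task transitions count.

context switches = 30

t=0: vr[B=0 C=0] → run B
t=1: vr[B=1024/3121 C=0] → run C
t=2: vr[B=1024/3121 C=1024/3121] → run B
t=3: vr[B=2048/3121 C=1024/3121 D=1024/3121 E=1024/3121] → run C
t=4: vr[B=2048/3121 C=2048/3121 D=1024/3121 E=1024/3121 G=1024/3121 H=1024/3121] → run D
t=5: vr[B=2048/3121 C=2048/3121 D=2409984/2474953 E=1024/3121 G=1024/3121 H=1024/3121] → run E
t=6: vr[B=2048/3121 C=2048/3121 D=2409984/2474953 E=4145/3121 G=1024/3121 H=1024/3121] → run G
t=7: vr[B=2048/3121 C=2048/3121 D=2409984/2474953 E=4145/3121 G=5756928/7805621 H=1024/3121] → run H
t=8: vr[B=2048/3121 C=2048/3121 D=2409984/2474953 E=4145/3121 G=5756928/7805621 H=5234688/6213911] → run B
t=9: vr[B=3072/3121 C=2048/3121 D=2409984/2474953 E=4145/3121 G=5756928/7805621 H=5234688/6213911] → run C
t=10: vr[B=3072/3121 C=3072/3121 D=2409984/2474953 E=4145/3121 G=5756928/7805621 H=5234688/6213911] → run G
t=11: vr[B=3072/3121 C=3072/3121 D=2409984/2474953 E=4145/3121 G=8952832/7805621 H=5234688/6213911] → run H
t=12: vr[B=3072/3121 C=3072/3121 D=2409984/2474953 E=4145/3121 G=8952832/7805621 H=8430592/6213911] → run D
t=13: vr[B=3072/3121 C=3072/3121 D=4007936/2474953 E=4145/3121 G=8952832/7805621 H=8430592/6213911] → run B
t=14: vr[B=4096/3121 C=3072/3121 D=4007936/2474953 E=4145/3121 G=8952832/7805621 H=8430592/6213911] → run C
t=15: vr[B=4096/3121 C=4096/3121 D=4007936/2474953 E=4145/3121 G=8952832/7805621 H=8430592/6213911] → run G
t=16: vr[B=4096/3121 C=4096/3121 D=4007936/2474953 E=4145/3121 G=12148736/7805621 H=8430592/6213911] → run B
t=17: vr[C=4096/3121 D=4007936/2474953 E=4145/3121 G=12148736/7805621 H=8430592/6213911] → run C
t=18: vr[C=5120/3121 D=4007936/2474953 E=4145/3121 G=12148736/7805621 H=8430592/6213911] → run E
t=19: vr[C=5120/3121 D=4007936/2474953 E=7266/3121 G=12148736/7805621 H=8430592/6213911] → run H
t=20: vr[C=5120/3121 D=4007936/2474953 E=7266/3121 G=12148736/7805621 H=11626496/6213911] → run G
t=21: vr[C=5120/3121 D=4007936/2474953 E=7266/3121 G=15344640/7805621 H=11626496/6213911] → run D
t=22: vr[C=5120/3121 D=5605888/2474953 E=7266/3121 G=15344640/7805621 H=11626496/6213911] → run C
t=23: vr[C=6144/3121 D=5605888/2474953 E=7266/3121 G=15344640/7805621 H=11626496/6213911] → run H
t=24: vr[C=6144/3121 D=5605888/2474953 E=7266/3121 G=15344640/7805621 H=14822400/6213911] → run G
t=25: vr[C=6144/3121 D=5605888/2474953 E=7266/3121 H=14822400/6213911] → run C
t=26: vr[D=5605888/2474953 E=7266/3121 H=14822400/6213911] → run D
t=27: vr[D=7203840/2474953 E=7266/3121 H=14822400/6213911] → run E
t=28: vr[D=7203840/2474953 H=14822400/6213911] → run H
t=29: vr[D=7203840/2474953 H=18018304/6213911] → run H
t=30: vr[D=7203840/2474953] → run D
t=31: vr[D=8801792/2474953] → run D
t=32: (idle)
t=33: (idle)
t=34: (idle)
t=35: (idle)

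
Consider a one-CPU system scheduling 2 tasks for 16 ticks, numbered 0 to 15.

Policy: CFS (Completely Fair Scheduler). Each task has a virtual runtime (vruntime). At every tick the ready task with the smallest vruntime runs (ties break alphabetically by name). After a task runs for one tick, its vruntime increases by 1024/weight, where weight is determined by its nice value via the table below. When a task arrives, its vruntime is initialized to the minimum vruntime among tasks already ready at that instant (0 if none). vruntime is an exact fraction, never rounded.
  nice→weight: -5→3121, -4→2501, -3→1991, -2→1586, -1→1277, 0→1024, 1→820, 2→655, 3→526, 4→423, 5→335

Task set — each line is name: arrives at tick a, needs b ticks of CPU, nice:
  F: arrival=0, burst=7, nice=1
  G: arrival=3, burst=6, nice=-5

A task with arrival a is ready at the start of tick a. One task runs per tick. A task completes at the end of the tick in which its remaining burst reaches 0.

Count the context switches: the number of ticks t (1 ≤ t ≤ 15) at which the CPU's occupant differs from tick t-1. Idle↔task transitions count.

context switches = 5

t=0: vr[F=0] → run F
t=1: vr[F=256/205] → run F
t=2: vr[F=512/205] → run F
t=3: vr[F=768/205 G=768/205] → run F
t=4: vr[F=1024/205 G=768/205] → run G
t=5: vr[F=1024/205 G=2606848/639805] → run G
t=6: vr[F=1024/205 G=2816768/639805] → run G
t=7: vr[F=1024/205 G=3026688/639805] → run G
t=8: vr[F=1024/205 G=3236608/639805] → run F
t=9: vr[F=256/41 G=3236608/639805] → run G
t=10: vr[F=256/41 G=3446528/639805] → run G
t=11: vr[F=256/41] → run F
t=12: vr[F=1536/205] → run F
t=13: (idle)
t=14: (idle)
t=15: (idle)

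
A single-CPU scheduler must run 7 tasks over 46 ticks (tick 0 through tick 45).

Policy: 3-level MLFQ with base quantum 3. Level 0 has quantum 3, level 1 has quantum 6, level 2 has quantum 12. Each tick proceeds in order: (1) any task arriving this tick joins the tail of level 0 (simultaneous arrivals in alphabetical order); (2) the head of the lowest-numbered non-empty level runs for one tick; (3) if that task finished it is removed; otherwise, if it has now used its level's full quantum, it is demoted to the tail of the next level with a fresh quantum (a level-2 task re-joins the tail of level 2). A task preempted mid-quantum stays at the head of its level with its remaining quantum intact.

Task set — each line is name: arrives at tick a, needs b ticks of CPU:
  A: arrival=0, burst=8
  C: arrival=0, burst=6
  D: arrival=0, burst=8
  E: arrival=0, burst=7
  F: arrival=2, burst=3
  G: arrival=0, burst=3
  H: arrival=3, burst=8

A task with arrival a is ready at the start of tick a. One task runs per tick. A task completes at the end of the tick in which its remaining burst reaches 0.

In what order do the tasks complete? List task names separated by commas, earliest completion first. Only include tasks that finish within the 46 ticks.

completion order = G, F, A, C, D, E, H

t=0: L0/L1/L2 = ACDEG/-/- → run A
t=1: L0/L1/L2 = ACDEG/-/- → run A
t=2: L0/L1/L2 = ACDEGF/-/- → run A
t=3: L0/L1/L2 = CDEGFH/A/- → run C
t=4: L0/L1/L2 = CDEGFH/A/- → run C
t=5: L0/L1/L2 = CDEGFH/A/- → run C
t=6: L0/L1/L2 = DEGFH/AC/- → run D
t=7: L0/L1/L2 = DEGFH/AC/- → run D
t=8: L0/L1/L2 = DEGFH/AC/- → run D
t=9: L0/L1/L2 = EGFH/ACD/- → run E
t=10: L0/L1/L2 = EGFH/ACD/- → run E
t=11: L0/L1/L2 = EGFH/ACD/- → run E
t=12: L0/L1/L2 = GFH/ACDE/- → run G
t=13: L0/L1/L2 = GFH/ACDE/- → run G
t=14: L0/L1/L2 = GFH/ACDE/- → run G
t=15: L0/L1/L2 = FH/ACDE/- → run F
t=16: L0/L1/L2 = FH/ACDE/- → run F
t=17: L0/L1/L2 = FH/ACDE/- → run F
t=18: L0/L1/L2 = H/ACDE/- → run H
t=19: L0/L1/L2 = H/ACDE/- → run H
t=20: L0/L1/L2 = H/ACDE/- → run H
t=21: L0/L1/L2 = -/ACDEH/- → run A
t=22: L0/L1/L2 = -/ACDEH/- → run A
t=23: L0/L1/L2 = -/ACDEH/- → run A
t=24: L0/L1/L2 = -/ACDEH/- → run A
t=25: L0/L1/L2 = -/ACDEH/- → run A
t=26: L0/L1/L2 = -/CDEH/- → run C
t=27: L0/L1/L2 = -/CDEH/- → run C
t=28: L0/L1/L2 = -/CDEH/- → run C
t=29: L0/L1/L2 = -/DEH/- → run D
t=30: L0/L1/L2 = -/DEH/- → run D
t=31: L0/L1/L2 = -/DEH/- → run D
t=32: L0/L1/L2 = -/DEH/- → run D
t=33: L0/L1/L2 = -/DEH/- → run D
t=34: L0/L1/L2 = -/EH/- → run E
t=35: L0/L1/L2 = -/EH/- → run E
t=36: L0/L1/L2 = -/EH/- → run E
t=37: L0/L1/L2 = -/EH/- → run E
t=38: L0/L1/L2 = -/H/- → run H
t=39: L0/L1/L2 = -/H/- → run H
t=40: L0/L1/L2 = -/H/- → run H
t=41: L0/L1/L2 = -/H/- → run H
t=42: L0/L1/L2 = -/H/- → run H
t=43: (idle)
t=44: (idle)
t=45: (idle)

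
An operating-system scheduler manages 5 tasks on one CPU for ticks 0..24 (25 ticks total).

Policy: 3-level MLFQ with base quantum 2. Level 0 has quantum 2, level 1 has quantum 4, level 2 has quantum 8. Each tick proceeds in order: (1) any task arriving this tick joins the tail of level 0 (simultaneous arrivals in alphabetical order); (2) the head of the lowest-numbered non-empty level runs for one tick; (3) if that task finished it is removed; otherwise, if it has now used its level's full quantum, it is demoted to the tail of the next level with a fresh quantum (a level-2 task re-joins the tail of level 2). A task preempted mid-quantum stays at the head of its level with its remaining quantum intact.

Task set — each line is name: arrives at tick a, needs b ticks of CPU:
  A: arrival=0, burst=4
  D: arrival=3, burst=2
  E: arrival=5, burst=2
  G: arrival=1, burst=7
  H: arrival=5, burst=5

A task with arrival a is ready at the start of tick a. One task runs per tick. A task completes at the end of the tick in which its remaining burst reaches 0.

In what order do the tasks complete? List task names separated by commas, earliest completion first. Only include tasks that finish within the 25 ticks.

completion order = D, E, A, H, G

t=0: L0/L1/L2 = A/-/- → run A
t=1: L0/L1/L2 = AG/-/- → run A
t=2: L0/L1/L2 = G/A/- → run G
t=3: L0/L1/L2 = GD/A/- → run G
t=4: L0/L1/L2 = D/AG/- → run D
t=5: L0/L1/L2 = DEH/AG/- → run D
t=6: L0/L1/L2 = EH/AG/- → run E
t=7: L0/L1/L2 = EH/AG/- → run E
t=8: L0/L1/L2 = H/AG/- → run H
t=9: L0/L1/L2 = H/AG/- → run H
t=10: L0/L1/L2 = -/AGH/- → run A
t=11: L0/L1/L2 = -/AGH/- → run A
t=12: L0/L1/L2 = -/GH/- → run G
t=13: L0/L1/L2 = -/GH/- → run G
t=14: L0/L1/L2 = -/GH/- → run G
t=15: L0/L1/L2 = -/GH/- → run G
t=16: L0/L1/L2 = -/H/G → run H
t=17: L0/L1/L2 = -/H/G → run H
t=18: L0/L1/L2 = -/H/G → run H
t=19: L0/L1/L2 = -/-/G → run G
t=20: (idle)
t=21: (idle)
t=22: (idle)
t=23: (idle)
t=24: (idle)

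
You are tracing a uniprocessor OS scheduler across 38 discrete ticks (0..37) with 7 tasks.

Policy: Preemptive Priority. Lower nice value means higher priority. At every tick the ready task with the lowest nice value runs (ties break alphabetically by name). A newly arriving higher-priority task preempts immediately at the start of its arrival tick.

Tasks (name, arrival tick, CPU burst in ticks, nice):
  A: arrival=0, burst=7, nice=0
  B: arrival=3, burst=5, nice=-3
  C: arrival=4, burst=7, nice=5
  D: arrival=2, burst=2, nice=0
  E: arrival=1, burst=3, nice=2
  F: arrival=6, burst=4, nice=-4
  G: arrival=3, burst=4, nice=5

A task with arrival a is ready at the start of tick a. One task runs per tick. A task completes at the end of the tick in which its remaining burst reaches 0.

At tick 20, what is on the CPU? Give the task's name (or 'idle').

running at tick 20 = E

t=0: ready={A} → run A
t=1: ready={A,E} → run A
t=2: ready={A,D,E} → run A
t=3: ready={A,B,D,E,G} → run B
t=4: ready={A,B,C,D,E,G} → run B
t=5: ready={A,B,C,D,E,G} → run B
t=6: ready={A,B,C,D,E,F,G} → run F
t=7: ready={A,B,C,D,E,F,G} → run F
t=8: ready={A,B,C,D,E,F,G} → run F
t=9: ready={A,B,C,D,E,F,G} → run F
t=10: ready={A,B,C,D,E,G} → run B
t=11: ready={A,B,C,D,E,G} → run B
t=12: ready={A,C,D,E,G} → run A
t=13: ready={A,C,D,E,G} → run A
t=14: ready={A,C,D,E,G} → run A
t=15: ready={A,C,D,E,G} → run A
t=16: ready={C,D,E,G} → run D
t=17: ready={C,D,E,G} → run D
t=18: ready={C,E,G} → run E
t=19: ready={C,E,G} → run E
t=20: ready={C,E,G} → run E
t=21: ready={C,G} → run C
t=22: ready={C,G} → run C
t=23: ready={C,G} → run C
t=24: ready={C,G} → run C
t=25: ready={C,G} → run C
t=26: ready={C,G} → run C
t=27: ready={C,G} → run C
t=28: ready={G} → run G
t=29: ready={G} → run G
t=30: ready={G} → run G
t=31: ready={G} → run G
t=32: (idle)
t=33: (idle)
t=34: (idle)
t=35: (idle)
t=36: (idle)
t=37: (idle)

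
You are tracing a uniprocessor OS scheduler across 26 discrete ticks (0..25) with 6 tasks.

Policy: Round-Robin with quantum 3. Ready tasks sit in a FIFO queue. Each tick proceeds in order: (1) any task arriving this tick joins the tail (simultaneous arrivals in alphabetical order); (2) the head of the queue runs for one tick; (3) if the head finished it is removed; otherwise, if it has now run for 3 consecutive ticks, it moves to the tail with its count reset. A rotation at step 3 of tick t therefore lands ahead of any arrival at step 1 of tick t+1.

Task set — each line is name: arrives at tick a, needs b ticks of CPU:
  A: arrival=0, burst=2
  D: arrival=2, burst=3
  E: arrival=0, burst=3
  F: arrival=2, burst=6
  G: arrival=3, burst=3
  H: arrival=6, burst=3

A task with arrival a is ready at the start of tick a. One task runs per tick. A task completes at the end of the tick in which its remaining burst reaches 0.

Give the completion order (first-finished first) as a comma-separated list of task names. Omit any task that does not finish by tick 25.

t=0: queue=[A,E] q_used=0 → run A
t=1: queue=[A,E] q_used=1 → run A
t=2: queue=[E,D,F] q_used=0 → run E
t=3: queue=[E,D,F,G] q_used=1 → run E
t=4: queue=[E,D,F,G] q_used=2 → run E
t=5: queue=[D,F,G] q_used=0 → run D
t=6: queue=[D,F,G,H] q_used=1 → run D
t=7: queue=[D,F,G,H] q_used=2 → run D
t=8: queue=[F,G,H] q_used=0 → run F
t=9: queue=[F,G,H] q_used=1 → run F
t=10: queue=[F,G,H] q_used=2 → run F
t=11: queue=[G,H,F] q_used=0 → run G
t=12: queue=[G,H,F] q_used=1 → run G
t=13: queue=[G,H,F] q_used=2 → run G
t=14: queue=[H,F] q_used=0 → run H
t=15: queue=[H,F] q_used=1 → run H
t=16: queue=[H,F] q_used=2 → run H
t=17: queue=[F] q_used=0 → run F
t=18: queue=[F] q_used=1 → run F
t=19: queue=[F] q_used=2 → run F
t=20: (idle)
t=21: (idle)
t=22: (idle)
t=23: (idle)
t=24: (idle)
t=25: (idle)

completion order = A, E, D, G, H, F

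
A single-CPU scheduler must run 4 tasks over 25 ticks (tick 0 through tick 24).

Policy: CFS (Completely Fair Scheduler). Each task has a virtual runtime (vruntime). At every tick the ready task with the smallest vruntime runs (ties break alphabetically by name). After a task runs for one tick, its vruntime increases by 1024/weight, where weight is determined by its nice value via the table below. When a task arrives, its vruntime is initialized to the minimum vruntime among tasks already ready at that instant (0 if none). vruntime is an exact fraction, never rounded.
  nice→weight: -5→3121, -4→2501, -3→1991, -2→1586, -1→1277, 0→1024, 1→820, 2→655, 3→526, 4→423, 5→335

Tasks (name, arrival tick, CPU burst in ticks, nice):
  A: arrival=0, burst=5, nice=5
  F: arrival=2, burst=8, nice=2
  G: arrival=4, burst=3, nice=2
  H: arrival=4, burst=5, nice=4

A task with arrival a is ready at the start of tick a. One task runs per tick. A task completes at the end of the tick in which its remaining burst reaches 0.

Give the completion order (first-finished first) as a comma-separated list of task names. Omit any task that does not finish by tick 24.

t=0: vr[A=0] → run A
t=1: vr[A=1024/335] → run A
t=2: vr[A=2048/335 F=2048/335] → run A
t=3: vr[A=3072/335 F=2048/335] → run F
t=4: vr[A=3072/335 F=336896/43885 G=336896/43885 H=336896/43885] → run F
t=5: vr[A=3072/335 F=405504/43885 G=336896/43885 H=336896/43885] → run G
t=6: vr[A=3072/335 F=405504/43885 G=405504/43885 H=336896/43885] → run H
t=7: vr[A=3072/335 F=405504/43885 G=405504/43885 H=187445248/18563355] → run A
t=8: vr[A=4096/335 F=405504/43885 G=405504/43885 H=187445248/18563355] → run F
t=9: vr[A=4096/335 F=474112/43885 G=405504/43885 H=187445248/18563355] → run G
t=10: vr[A=4096/335 F=474112/43885 G=474112/43885 H=187445248/18563355] → run H
t=11: vr[A=4096/335 F=474112/43885 G=474112/43885 H=232383488/18563355] → run F
t=12: vr[A=4096/335 F=108544/8777 G=474112/43885 H=232383488/18563355] → run G
t=13: vr[A=4096/335 F=108544/8777 H=232383488/18563355] → run A
t=14: vr[F=108544/8777 H=232383488/18563355] → run F
t=15: vr[F=611328/43885 H=232383488/18563355] → run H
t=16: vr[F=611328/43885 H=92440576/6187785] → run F
t=17: vr[F=679936/43885 H=92440576/6187785] → run H
t=18: vr[F=679936/43885 H=322259968/18563355] → run F
t=19: vr[F=748544/43885 H=322259968/18563355] → run F
t=20: vr[H=322259968/18563355] → run H
t=21: (idle)
t=22: (idle)
t=23: (idle)
t=24: (idle)

completion order = G, A, F, H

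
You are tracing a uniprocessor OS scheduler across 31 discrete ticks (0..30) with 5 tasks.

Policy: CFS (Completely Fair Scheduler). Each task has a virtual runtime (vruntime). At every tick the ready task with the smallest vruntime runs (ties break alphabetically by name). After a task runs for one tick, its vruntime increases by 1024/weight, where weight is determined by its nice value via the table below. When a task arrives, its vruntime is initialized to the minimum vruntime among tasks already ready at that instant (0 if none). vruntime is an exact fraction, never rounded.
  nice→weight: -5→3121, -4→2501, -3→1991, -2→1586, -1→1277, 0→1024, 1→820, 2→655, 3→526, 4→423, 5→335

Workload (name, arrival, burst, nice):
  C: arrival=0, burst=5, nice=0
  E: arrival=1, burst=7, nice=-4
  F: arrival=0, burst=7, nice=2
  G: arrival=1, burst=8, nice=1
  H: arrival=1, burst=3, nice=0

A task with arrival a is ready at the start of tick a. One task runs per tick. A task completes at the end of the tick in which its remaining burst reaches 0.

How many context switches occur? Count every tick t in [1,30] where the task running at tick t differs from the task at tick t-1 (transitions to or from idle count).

context switches = 27

t=0: vr[C=0 F=0] → run C
t=1: vr[C=1 E=0 F=0 G=0 H=0] → run E
t=2: vr[C=1 E=1024/2501 F=0 G=0 H=0] → run F
t=3: vr[C=1 E=1024/2501 F=1024/655 G=0 H=0] → run G
t=4: vr[C=1 E=1024/2501 F=1024/655 G=256/205 H=0] → run H
t=5: vr[C=1 E=1024/2501 F=1024/655 G=256/205 H=1] → run E
t=6: vr[C=1 E=2048/2501 F=1024/655 G=256/205 H=1] → run E
t=7: vr[C=1 E=3072/2501 F=1024/655 G=256/205 H=1] → run C
t=8: vr[C=2 E=3072/2501 F=1024/655 G=256/205 H=1] → run H
t=9: vr[C=2 E=3072/2501 F=1024/655 G=256/205 H=2] → run E
t=10: vr[C=2 E=4096/2501 F=1024/655 G=256/205 H=2] → run G
t=11: vr[C=2 E=4096/2501 F=1024/655 G=512/205 H=2] → run F
t=12: vr[C=2 E=4096/2501 F=2048/655 G=512/205 H=2] → run E
t=13: vr[C=2 E=5120/2501 F=2048/655 G=512/205 H=2] → run C
t=14: vr[C=3 E=5120/2501 F=2048/655 G=512/205 H=2] → run H
t=15: vr[C=3 E=5120/2501 F=2048/655 G=512/205] → run E
t=16: vr[C=3 E=6144/2501 F=2048/655 G=512/205] → run E
t=17: vr[C=3 F=2048/655 G=512/205] → run G
t=18: vr[C=3 F=2048/655 G=768/205] → run C
t=19: vr[C=4 F=2048/655 G=768/205] → run F
t=20: vr[C=4 F=3072/655 G=768/205] → run G
t=21: vr[C=4 F=3072/655 G=1024/205] → run C
t=22: vr[F=3072/655 G=1024/205] → run F
t=23: vr[F=4096/655 G=1024/205] → run G
t=24: vr[F=4096/655 G=256/41] → run G
t=25: vr[F=4096/655 G=1536/205] → run F
t=26: vr[F=1024/131 G=1536/205] → run G
t=27: vr[F=1024/131 G=1792/205] → run F
t=28: vr[F=6144/655 G=1792/205] → run G
t=29: vr[F=6144/655] → run F
t=30: (idle)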